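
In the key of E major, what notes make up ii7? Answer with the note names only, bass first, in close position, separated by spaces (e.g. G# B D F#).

F# A C# E

The numeral's case and figure indicate a minor seventh chord. In E major its root, the second degree, is F#.
That chord is spelled F#-A-C#-E.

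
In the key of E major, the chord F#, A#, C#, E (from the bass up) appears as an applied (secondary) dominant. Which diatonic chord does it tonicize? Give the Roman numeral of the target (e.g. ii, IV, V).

The chord is a dominant seventh chord on F#.
A dominant resolves down a perfect fifth: F# → B. In E major, B is scale degree 5, i.e. V.

V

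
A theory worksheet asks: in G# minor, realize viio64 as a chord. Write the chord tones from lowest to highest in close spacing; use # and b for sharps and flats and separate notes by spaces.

C# F## A#

In G# minor, the leading-tone chord is built on the raised seventh degree, F##.
Stacking thirds from F## gives F##-A#-C#.
The figured bass 64 indicates second inversion, placing the fifth (C#) in the bass: C#-F##-A#.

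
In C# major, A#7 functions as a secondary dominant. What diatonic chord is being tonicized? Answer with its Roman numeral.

The chord is a dominant seventh chord on A#.
A dominant resolves down a perfect fifth: A# → D#. In C# major, D# is scale degree 2, i.e. ii.

ii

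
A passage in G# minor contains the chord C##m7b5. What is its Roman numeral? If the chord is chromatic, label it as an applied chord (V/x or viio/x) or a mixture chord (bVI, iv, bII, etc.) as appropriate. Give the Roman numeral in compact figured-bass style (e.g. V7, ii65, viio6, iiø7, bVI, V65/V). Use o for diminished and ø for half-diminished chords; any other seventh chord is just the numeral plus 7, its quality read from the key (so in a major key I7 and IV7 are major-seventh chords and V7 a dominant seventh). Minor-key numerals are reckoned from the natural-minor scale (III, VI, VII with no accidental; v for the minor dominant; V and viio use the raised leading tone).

Stacked in thirds the chord is C##-E#-G#-B#: a half-diminished seventh chord on C##.
C## sits a half step below D# (V in G# minor); a diminished chord there is the applied leading-tone chord of V.

viiø7/V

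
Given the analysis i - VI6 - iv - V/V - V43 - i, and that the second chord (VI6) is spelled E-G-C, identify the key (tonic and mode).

The anchor chord is a major triad on C, labeled VI6.
Counting down 5 scale steps from C places the tonic on E; a major triad on degree 6 is diatonic only in minor.

E minor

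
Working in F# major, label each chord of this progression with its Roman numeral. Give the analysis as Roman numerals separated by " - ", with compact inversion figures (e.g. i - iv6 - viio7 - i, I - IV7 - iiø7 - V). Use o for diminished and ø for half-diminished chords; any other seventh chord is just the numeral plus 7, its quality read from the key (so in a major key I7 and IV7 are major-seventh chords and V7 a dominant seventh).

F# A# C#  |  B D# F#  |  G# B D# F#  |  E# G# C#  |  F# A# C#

I - IV - ii7 - V6 - I

F#-A#-C# has root F#, degree 1 in F# major, so I.
B-D#-F#: major triad on B = scale degree 4 → IV.
G#-B-D#-F#: root G# is the supertonic; minor seventh chord there is ii7.
E#-G#-C# has root C#, degree 5 in F# major, so V6.
F#-A#-C# has root F#, degree 1 in F# major, so I.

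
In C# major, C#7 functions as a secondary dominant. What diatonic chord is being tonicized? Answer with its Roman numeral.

The chord is a dominant seventh chord on C#.
A dominant resolves down a perfect fifth: C# → F#. In C# major, F# is scale degree 4, i.e. IV.

IV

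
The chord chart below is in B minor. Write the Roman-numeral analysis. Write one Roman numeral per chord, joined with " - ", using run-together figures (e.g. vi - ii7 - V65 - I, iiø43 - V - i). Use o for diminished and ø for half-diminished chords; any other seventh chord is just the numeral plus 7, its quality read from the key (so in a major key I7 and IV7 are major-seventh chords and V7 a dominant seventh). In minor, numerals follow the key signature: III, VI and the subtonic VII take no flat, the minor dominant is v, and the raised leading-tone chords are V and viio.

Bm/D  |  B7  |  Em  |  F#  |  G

Bm/D: root B is the tonic; minor triad there is i6.
B7 is the secondary dominant of iv (dominant seventh chord on B): V7/iv.
Em: minor triad on E = scale degree 4 → iv.
F# has root F#, degree 5 in B minor, so V.
G: major triad on G = scale degree 6 → VI.

i6 - V7/iv - iv - V - VI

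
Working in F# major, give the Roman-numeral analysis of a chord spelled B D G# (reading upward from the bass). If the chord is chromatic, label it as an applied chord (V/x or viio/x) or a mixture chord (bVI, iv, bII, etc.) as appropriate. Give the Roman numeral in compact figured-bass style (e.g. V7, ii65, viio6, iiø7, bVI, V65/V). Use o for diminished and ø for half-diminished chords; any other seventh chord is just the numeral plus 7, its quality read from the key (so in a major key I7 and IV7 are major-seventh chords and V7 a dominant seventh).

The pitches G#-B-D form a diminished triad rooted on G#.
G# is the second degree of F# major. This is the diminished supertonic triad, borrowed from the parallel minor.
With B in the bass the chord is in first inversion, so the figured bass is 6.

iio6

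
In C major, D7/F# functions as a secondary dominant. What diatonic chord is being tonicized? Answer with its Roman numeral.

The chord is a dominant seventh chord on D.
A dominant resolves down a perfect fifth: D → G. In C major, G is scale degree 5, i.e. V.

V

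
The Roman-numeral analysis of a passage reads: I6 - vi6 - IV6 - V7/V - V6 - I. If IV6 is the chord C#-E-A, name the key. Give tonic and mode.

E major

IV6 is given as C#-E-A — a major triad with root A.
IV6 on A implies A is the subdominant; that puts the tonic at E, and the uppercase numeral fits major mode.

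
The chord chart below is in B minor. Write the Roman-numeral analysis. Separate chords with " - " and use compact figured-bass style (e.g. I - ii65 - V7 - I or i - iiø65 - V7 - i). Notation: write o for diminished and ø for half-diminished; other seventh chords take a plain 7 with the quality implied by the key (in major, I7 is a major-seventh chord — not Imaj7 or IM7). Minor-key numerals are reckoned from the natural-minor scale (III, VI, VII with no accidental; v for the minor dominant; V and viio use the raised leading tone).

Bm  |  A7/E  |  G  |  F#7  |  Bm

Bm has root B, degree 1 in B minor, so i.
A7/E: root A is the subtonic; dominant seventh chord there is VII43.
G has root G, degree 6 in B minor, so VI.
F#7 has root F#, degree 5 in B minor, so V7.
Bm has root B, degree 1 in B minor, so i.

i - VII43 - VI - V7 - i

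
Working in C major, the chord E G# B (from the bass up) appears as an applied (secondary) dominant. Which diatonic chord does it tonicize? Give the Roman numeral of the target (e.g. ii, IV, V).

The chord is a major triad on E.
A dominant resolves down a perfect fifth: E → A. In C major, A is scale degree 6, i.e. vi.

vi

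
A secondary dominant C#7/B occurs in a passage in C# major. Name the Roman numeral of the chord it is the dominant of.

IV

The chord is a dominant seventh chord on C#.
A dominant resolves down a perfect fifth: C# → F#. In C# major, F# is scale degree 4, i.e. IV.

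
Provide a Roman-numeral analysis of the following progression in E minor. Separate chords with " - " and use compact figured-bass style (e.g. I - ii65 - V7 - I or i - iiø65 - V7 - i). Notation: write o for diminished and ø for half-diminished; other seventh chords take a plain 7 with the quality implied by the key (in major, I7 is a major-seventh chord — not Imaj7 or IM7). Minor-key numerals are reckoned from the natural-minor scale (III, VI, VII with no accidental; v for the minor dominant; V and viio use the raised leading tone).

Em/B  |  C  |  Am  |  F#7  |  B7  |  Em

i64 - VI - iv - V7/V - V7 - i

Em/B has root E, degree 1 in E minor, so i64.
C: major triad on C = scale degree 6 → VI.
Am has root A, degree 4 in E minor, so iv.
F#7 is the secondary dominant of V (dominant seventh chord on F#): V7/V.
B7: dominant seventh chord on B = scale degree 5 → V7.
Em: minor triad on E = scale degree 1 → i.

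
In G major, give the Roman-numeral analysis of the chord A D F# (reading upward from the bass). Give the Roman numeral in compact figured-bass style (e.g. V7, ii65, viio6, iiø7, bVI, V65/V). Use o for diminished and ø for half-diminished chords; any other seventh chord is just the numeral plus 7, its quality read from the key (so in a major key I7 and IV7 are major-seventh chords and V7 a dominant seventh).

Stacked in thirds the chord is D-F#-A: a major triad on D.
In G major, D is the dominant; the diatonic major triad there is V.
With A in the bass the chord is in second inversion, so the figured bass is 64.

V64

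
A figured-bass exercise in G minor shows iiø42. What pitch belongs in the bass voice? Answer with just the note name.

G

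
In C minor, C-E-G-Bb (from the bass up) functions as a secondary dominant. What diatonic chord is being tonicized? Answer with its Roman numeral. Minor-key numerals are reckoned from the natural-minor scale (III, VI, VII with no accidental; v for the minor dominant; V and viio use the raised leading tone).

The chord is a dominant seventh chord on C.
A dominant resolves down a perfect fifth: C → F. In C minor, F is scale degree 4, i.e. iv.

iv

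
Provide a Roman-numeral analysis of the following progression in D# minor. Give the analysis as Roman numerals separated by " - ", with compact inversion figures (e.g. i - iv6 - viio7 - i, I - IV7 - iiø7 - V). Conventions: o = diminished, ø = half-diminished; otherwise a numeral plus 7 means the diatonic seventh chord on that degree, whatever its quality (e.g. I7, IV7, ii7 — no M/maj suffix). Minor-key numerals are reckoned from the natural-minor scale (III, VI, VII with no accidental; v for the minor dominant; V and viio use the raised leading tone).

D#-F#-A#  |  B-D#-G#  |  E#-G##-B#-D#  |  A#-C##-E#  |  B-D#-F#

i - iv6 - V7/V - V - VI

D#-F#-A#: root D# is the tonic; minor triad there is i.
B-D#-G# has root G#, degree 4 in D# minor, so iv6.
E#-G##-B#-D#: chromatic; E# is V of V, so V7/V.
A#-C##-E# has root A#, degree 5 in D# minor, so V.
B-D#-F#: major triad on B = scale degree 6 → VI.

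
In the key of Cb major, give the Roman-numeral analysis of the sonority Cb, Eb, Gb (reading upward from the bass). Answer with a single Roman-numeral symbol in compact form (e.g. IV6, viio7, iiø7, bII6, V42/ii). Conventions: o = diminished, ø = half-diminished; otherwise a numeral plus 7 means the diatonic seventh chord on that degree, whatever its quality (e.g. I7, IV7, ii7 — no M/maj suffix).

The pitches Cb-Eb-Gb form a major triad rooted on Cb.
In Cb major, Cb is the tonic; the diatonic major triad there is I.

I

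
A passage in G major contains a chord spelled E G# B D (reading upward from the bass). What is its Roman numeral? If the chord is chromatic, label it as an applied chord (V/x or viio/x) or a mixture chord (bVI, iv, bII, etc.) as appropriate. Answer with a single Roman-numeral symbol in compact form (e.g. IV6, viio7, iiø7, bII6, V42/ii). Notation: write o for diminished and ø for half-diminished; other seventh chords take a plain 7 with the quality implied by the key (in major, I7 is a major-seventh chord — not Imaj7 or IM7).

V7/ii

Stacked in thirds the chord is E-G#-B-D: a dominant seventh chord on E.
E is not a diatonic chord root with this quality in G major, but it lies a perfect fifth above A (ii), so the chord functions as an applied dominant of ii.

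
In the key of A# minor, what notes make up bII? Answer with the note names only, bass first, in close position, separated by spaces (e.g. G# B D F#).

bII is the Neapolitan chord — a major triad on the lowered second degree. In A# minor that root is B.
So the chord is B-D#-F#, a major triad.

B D# F#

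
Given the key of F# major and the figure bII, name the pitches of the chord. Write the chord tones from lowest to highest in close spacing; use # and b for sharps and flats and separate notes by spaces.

G B D

bII is the Neapolitan chord — a major triad on the lowered second degree. In F# major that root is G.
So the chord is G-B-D.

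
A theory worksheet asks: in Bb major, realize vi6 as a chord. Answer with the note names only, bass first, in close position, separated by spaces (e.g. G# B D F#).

In Bb major, the submediant is G, and the diatonic chord built there is a minor triad.
Stacking thirds from G gives G-Bb-D.
The figured bass 6 indicates first inversion, placing the third (Bb) in the bass: Bb-D-G.

Bb D G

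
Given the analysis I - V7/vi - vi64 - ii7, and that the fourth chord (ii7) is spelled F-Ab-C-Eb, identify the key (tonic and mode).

Eb major

The chord Fm7 is a minor seventh chord rooted on F; its label is ii7.
Counting down one scale step from F places the tonic on Eb; a minor seventh chord on degree 2 is diatonic only in major.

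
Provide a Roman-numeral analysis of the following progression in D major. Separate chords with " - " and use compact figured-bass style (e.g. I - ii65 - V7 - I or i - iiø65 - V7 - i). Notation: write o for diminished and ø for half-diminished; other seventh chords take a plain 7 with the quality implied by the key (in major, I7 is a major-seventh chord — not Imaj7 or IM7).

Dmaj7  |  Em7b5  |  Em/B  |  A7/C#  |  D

Dmaj7 has root D, degree 1 in D major, so I7.
Em7b5 is non-diatonic — iiø7, a mixture chord from D minor.
Em/B has root E, degree 2 in D major, so ii64.
A7/C#: dominant seventh chord on A = scale degree 5 → V65.
D: root D is the tonic; major triad there is I.

I7 - iiø7 - ii64 - V65 - I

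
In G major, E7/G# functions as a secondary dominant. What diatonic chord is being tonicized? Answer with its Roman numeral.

ii

The chord is a dominant seventh chord on E.
A dominant resolves down a perfect fifth: E → A. In G major, A is scale degree 2, i.e. ii.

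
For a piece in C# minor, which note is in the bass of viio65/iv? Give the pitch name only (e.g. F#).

G#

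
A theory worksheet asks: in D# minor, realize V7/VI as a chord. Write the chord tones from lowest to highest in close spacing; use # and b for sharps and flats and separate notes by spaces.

The slash means an applied dominant: we want the dominant of VI. In D# minor, VI is B major, and its dominant is built on F#.
Building a dominant seventh chord on F# gives F#-A#-C#-E.

F# A# C# E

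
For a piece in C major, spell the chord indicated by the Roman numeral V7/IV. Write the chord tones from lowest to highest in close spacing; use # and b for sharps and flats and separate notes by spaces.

The slash means an applied dominant: we want the dominant of IV. In C major, IV is F major, and its dominant is built on C.
Building a dominant seventh chord on C gives C-E-G-Bb.

C E G Bb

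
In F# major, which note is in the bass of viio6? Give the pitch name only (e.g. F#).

viio in F# major has root E#; the chord is E#-G#-B.
The figure 6 means first inversion — the third is in the bass.

G#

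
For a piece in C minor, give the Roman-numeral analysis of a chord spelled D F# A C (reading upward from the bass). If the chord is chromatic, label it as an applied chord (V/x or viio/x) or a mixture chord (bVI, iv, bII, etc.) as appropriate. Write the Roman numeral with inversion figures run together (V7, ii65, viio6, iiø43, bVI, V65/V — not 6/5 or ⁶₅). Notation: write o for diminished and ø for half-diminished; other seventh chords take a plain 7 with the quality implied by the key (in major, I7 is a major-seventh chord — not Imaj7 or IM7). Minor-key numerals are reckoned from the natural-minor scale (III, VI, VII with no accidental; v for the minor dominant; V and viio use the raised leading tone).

Stacked in thirds the chord is D-F#-A-C: a dominant seventh chord on D.
D is not a diatonic chord root with this quality in C minor, but it lies a perfect fifth above G (V), so the chord functions as an applied dominant of V.

V7/V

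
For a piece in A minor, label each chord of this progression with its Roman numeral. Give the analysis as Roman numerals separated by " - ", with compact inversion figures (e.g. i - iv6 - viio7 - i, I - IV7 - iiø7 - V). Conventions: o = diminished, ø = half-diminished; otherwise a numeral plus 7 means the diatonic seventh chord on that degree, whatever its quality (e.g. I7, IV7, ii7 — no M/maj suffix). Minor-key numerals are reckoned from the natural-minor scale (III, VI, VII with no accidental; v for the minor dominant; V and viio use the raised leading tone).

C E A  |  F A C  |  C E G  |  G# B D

C-E-A: minor triad on A = scale degree 1 → i6.
F-A-C: major triad on F = scale degree 6 → VI.
C-E-G: major triad on C = scale degree 3 → III.
G#-B-D: diminished triad on G# = scale degree 7 → viio.

i6 - VI - III - viio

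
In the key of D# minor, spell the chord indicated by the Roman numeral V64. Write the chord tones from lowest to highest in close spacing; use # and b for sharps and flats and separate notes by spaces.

In D# minor, the fifth degree is A#. The dominant is major (leading tone raised), so V is a major triad.
That chord is spelled A#-C##-E#.
With the 64 figure the chord is in second inversion; from the bass E# upward in close position it reads E#-A#-C##.

E# A# C##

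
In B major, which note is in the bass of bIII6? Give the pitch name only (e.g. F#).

bIII in B major has root D; the chord is D-F#-A.
The figure 6 means first inversion — the third is in the bass.

F#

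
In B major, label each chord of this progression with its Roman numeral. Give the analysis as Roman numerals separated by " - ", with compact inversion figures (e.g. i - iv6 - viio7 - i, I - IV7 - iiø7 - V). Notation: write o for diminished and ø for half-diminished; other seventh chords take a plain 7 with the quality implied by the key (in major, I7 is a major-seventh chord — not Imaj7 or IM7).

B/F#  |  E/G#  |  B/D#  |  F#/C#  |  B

I64 - IV6 - I6 - V64 - I

B/F# has root B, degree 1 in B major, so I64.
E/G# has root E, degree 4 in B major, so IV6.
B/D# has root B, degree 1 in B major, so I6.
F#/C#: root F# is the dominant; major triad there is V64.
B has root B, degree 1 in B major, so I.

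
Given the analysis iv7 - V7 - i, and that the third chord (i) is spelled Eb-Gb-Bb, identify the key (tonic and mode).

Eb minor

The anchor chord is a minor triad on Eb, labeled i.
If Eb is scale degree 1 and the mode makes that degree carry a minor triad, the tonic is Eb and the mode is minor.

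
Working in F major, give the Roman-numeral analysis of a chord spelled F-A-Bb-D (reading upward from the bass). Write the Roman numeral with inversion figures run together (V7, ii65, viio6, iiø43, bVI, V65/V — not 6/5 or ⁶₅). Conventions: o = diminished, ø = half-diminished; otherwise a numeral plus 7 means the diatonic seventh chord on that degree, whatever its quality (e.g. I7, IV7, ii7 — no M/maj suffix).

IV43

The pitches Bb-D-F-A form a major seventh chord rooted on Bb.
Bb is scale degree 4 in F major, and a major seventh chord on that degree is written IV7.
With F in the bass the chord is in second inversion, so the figured bass is 43.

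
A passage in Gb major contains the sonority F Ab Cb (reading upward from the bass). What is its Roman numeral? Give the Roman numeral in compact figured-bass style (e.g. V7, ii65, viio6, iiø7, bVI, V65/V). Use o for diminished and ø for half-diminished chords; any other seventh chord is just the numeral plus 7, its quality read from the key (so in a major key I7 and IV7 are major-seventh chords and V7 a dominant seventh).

Stacked in thirds the chord is F-Ab-Cb: a diminished triad on F.
F is scale degree 7 in Gb major, and a diminished triad on that degree is written viio.

viio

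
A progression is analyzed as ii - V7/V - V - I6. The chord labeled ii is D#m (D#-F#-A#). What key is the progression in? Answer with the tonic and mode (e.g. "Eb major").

The anchor chord is a minor triad on D#, labeled ii.
If D# is scale degree 2 and the mode makes that degree carry a minor triad, the tonic is C# and the mode is major.

C# major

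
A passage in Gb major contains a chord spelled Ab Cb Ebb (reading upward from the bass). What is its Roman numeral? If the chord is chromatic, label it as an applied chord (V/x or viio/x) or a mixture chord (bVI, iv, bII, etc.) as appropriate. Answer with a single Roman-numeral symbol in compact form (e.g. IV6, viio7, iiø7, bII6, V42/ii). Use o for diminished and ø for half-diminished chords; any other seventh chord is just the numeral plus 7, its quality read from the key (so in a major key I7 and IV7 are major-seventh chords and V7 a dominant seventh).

iio

The pitches Ab-Cb-Ebb form a diminished triad rooted on Ab.
Ab is the second degree of Gb major. This is the diminished supertonic triad, borrowed from the parallel minor.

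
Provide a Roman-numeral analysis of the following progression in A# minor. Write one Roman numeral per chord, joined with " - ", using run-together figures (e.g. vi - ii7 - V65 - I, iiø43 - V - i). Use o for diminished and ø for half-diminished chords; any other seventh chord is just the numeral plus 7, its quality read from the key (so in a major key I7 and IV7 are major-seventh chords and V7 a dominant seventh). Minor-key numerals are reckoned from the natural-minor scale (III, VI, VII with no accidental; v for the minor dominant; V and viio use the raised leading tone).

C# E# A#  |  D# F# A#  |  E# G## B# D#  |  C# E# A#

i6 - iv - V7 - i6

C#-E#-A#: minor triad on A# = scale degree 1 → i6.
D#-F#-A# has root D#, degree 4 in A# minor, so iv.
E#-G##-B#-D# has root E#, degree 5 in A# minor, so V7.
C#-E#-A#: minor triad on A# = scale degree 1 → i6.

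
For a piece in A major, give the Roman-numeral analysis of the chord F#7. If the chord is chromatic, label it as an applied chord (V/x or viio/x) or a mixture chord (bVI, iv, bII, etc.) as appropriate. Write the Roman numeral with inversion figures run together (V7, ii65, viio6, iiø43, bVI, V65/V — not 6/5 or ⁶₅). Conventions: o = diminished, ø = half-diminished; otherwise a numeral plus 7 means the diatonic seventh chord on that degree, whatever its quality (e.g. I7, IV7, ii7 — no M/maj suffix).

Stacked in thirds the chord is F#-A#-C#-E: a dominant seventh chord on F#.
F# is not a diatonic chord root with this quality in A major, but it lies a perfect fifth above B (ii), so the chord functions as an applied dominant of ii.

V7/ii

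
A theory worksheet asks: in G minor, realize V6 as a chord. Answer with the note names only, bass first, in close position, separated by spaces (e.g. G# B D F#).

In G minor, scale degree 5 is D. The dominant is major (leading tone raised), so V is a major triad.
That chord is spelled D-F#-A.
With the 6 figure the chord is in first inversion; from the bass F# upward in close position it reads F#-A-D.

F# A D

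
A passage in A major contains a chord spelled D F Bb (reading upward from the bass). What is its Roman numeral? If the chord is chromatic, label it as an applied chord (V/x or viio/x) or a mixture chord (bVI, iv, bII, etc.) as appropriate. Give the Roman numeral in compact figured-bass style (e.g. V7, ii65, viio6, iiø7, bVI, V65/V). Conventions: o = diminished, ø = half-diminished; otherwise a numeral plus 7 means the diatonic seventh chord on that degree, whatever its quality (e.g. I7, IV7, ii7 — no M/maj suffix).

Stacked in thirds the chord is Bb-D-F: a major triad on Bb.
Bb is the lowered second degree of A major (diatonic 2 would be B). This is the Neapolitan sixth — a major triad on the lowered second degree, here in its customary first inversion.
With D in the bass the chord is in first inversion, so the figured bass is 6.

bII6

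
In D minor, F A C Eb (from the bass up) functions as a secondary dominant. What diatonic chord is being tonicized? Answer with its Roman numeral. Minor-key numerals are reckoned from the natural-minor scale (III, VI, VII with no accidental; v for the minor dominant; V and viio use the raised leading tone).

VI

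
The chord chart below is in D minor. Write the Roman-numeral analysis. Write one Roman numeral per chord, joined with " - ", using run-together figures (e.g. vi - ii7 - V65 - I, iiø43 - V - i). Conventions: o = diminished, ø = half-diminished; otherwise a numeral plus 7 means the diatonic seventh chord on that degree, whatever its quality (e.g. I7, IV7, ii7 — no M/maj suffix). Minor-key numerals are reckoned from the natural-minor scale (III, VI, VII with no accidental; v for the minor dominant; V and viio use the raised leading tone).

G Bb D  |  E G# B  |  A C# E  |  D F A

iv - V/V - V - i

G-Bb-D: root G is the subdominant; minor triad there is iv.
E-G#-B: a major triad on E, the applied dominant of V → V/V.
A-C#-E: major triad on A = scale degree 5 → V.
D-F-A: root D is the tonic; minor triad there is i.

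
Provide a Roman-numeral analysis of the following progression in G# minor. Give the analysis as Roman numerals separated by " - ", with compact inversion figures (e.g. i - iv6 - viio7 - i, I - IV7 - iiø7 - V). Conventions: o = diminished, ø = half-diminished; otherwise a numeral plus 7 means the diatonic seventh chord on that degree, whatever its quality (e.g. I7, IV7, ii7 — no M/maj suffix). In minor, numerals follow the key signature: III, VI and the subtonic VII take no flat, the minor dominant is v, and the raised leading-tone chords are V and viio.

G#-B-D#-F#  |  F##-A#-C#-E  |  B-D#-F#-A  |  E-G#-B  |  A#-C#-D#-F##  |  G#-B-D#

G#-B-D#-F#: root G# is the tonic; minor seventh chord there is i7.
F##-A#-C#-E: root F## is the leading tone; fully diminished seventh chord there is viio7.
B-D#-F#-A: a dominant seventh chord on B, the applied dominant of VI → V7/VI.
E-G#-B: root E is the submediant; major triad there is VI.
A#-C#-D#-F##: dominant seventh chord on D# = scale degree 5 → V43.
G#-B-D#: minor triad on G# = scale degree 1 → i.

i7 - viio7 - V7/VI - VI - V43 - i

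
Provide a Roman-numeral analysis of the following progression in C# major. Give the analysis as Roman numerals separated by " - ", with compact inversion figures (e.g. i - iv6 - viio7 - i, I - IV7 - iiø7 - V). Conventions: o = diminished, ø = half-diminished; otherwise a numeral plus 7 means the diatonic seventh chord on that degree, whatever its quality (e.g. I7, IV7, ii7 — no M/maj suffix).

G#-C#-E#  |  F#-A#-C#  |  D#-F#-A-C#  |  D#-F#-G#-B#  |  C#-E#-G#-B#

G#-C#-E# has root C#, degree 1 in C# major, so I64.
F#-A#-C#: major triad on F# = scale degree 4 → IV.
D#-F#-A-C# is non-diatonic — iiø7, a mixture chord from C# minor.
D#-F#-G#-B#: root G# is the dominant; dominant seventh chord there is V43.
C#-E#-G#-B#: major seventh chord on C# = scale degree 1 → I7.

I64 - IV - iiø7 - V43 - I7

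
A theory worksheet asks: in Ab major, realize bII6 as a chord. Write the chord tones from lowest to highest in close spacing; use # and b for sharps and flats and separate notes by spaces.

bII6 is the Neapolitan sixth — a major triad on the lowered second degree, here in its customary first inversion. In Ab major that root is Bbb.
So the chord is Bbb-Db-Fb.
The figured bass 6 indicates first inversion, placing the third (Db) in the bass: Db-Fb-Bbb.

Db Fb Bbb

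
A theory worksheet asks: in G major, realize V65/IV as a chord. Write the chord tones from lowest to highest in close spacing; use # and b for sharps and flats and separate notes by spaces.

B D F G

V65/IV is a secondary dominant — the dominant seventh of IV. IV in G major is C, so the applied chord's root is G, a perfect fifth above.
Building a dominant seventh chord on G gives G-B-D-F.
The figured bass 65 indicates first inversion, placing the third (B) in the bass: B-D-F-G.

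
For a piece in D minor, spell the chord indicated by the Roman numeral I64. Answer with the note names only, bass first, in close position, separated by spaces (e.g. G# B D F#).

A D F#

I64 is the major tonic (Picardy third), borrowed from the parallel major. In D minor that root is D.
So the chord is D-F#-A, a major triad.
The figured bass 64 indicates second inversion, placing the fifth (A) in the bass: A-D-F#.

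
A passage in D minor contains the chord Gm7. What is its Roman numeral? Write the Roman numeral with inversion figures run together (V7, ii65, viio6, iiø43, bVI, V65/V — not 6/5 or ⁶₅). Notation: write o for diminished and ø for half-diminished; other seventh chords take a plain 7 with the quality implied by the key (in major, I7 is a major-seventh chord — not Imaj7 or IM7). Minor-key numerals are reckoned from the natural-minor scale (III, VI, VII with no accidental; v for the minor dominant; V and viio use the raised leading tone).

The pitches G-Bb-D-F form a minor seventh chord rooted on G.
In D minor, G is the subdominant; the diatonic minor seventh chord there is iv7.

iv7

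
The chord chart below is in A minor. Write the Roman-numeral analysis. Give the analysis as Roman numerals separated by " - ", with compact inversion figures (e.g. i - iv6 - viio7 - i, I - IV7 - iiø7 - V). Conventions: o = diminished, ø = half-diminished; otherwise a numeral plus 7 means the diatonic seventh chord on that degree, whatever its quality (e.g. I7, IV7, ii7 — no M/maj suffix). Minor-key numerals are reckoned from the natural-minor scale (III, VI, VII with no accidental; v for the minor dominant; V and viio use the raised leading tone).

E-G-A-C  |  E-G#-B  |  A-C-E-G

E-G-A-C: minor seventh chord on A = scale degree 1 → i43.
E-G#-B: major triad on E = scale degree 5 → V.
A-C-E-G: root A is the tonic; minor seventh chord there is i7.

i43 - V - i7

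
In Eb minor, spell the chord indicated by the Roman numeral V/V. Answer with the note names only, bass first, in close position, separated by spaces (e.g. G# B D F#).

F A C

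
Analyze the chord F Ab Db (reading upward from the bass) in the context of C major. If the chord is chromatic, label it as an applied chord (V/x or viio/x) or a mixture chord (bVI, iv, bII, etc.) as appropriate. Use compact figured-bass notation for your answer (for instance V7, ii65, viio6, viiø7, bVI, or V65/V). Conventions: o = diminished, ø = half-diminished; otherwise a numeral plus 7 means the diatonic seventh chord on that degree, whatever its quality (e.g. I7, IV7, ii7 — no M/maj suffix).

bII6

The pitches Db-F-Ab form a major triad rooted on Db.
Db is the lowered second degree of C major (diatonic 2 would be D). This is the Neapolitan sixth — a major triad on the lowered second degree, here in its customary first inversion.
With F in the bass the chord is in first inversion, so the figured bass is 6.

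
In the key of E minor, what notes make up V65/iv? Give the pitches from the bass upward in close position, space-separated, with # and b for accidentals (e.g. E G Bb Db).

The slash means an applied dominant: we want the dominant of iv. In E minor, iv is A minor, and its dominant is built on E.
Building a dominant seventh chord on E gives E-G#-B-D.
The figured bass 65 indicates first inversion, placing the third (G#) in the bass: G#-B-D-E.

G# B D E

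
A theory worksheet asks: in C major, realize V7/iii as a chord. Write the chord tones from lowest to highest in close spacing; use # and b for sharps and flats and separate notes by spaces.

B D# F# A

V7/iii is a secondary dominant — the dominant seventh of iii. iii in C major is E, so the applied chord's root is B, a perfect fifth above.
Building a dominant seventh chord on B gives B-D#-F#-A.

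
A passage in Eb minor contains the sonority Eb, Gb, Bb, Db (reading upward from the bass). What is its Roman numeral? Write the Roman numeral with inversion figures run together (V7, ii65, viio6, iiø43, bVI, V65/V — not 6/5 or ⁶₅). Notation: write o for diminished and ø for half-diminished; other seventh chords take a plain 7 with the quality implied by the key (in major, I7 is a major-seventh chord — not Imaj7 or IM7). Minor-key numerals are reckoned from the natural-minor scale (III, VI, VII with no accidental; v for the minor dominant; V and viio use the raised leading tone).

i7

The pitches Eb-Gb-Bb-Db form a minor seventh chord rooted on Eb.
In Eb minor, Eb is the tonic; the diatonic minor seventh chord there is i7.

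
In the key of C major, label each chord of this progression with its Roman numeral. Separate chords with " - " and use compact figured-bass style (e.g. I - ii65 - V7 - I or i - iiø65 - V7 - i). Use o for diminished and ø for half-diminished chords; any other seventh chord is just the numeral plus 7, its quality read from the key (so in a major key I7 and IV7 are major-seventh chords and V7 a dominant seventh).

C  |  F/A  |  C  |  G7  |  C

C: major triad on C = scale degree 1 → I.
F/A: root F is the subdominant; major triad there is IV6.
C: root C is the tonic; major triad there is I.
G7: root G is the dominant; dominant seventh chord there is V7.
C: root C is the tonic; major triad there is I.

I - IV6 - I - V7 - I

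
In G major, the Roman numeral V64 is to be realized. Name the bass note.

V in G major has root D; the chord is D-F#-A.
The figure 64 means second inversion — the fifth is in the bass.

A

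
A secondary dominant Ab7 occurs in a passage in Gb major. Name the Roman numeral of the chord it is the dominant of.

V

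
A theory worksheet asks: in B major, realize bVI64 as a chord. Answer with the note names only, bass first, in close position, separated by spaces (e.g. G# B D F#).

D G B

bVI64 is a major triad on the lowered sixth degree, borrowed from the parallel minor. In B major that root is G.
So the chord is G-B-D, a major triad.
With the 64 figure the chord is in second inversion; from the bass D upward in close position it reads D-G-B.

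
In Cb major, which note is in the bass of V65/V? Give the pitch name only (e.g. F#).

F

The applied chord V65/V is rooted on Db: Db-F-Ab-Cb.
The figure 65 means first inversion — the third is in the bass.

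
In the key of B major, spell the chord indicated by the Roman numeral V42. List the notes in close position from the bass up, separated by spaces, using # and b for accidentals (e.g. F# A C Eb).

In B major, the dominant is F#, and the diatonic chord built there is a dominant seventh chord.
Stacking thirds from F# gives F#-A#-C#-E.
The figured bass 42 indicates third inversion, placing the seventh (E) in the bass: E-F#-A#-C#.

E F# A# C#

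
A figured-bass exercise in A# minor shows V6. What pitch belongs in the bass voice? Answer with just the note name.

G##

V in A# minor has root E#; the chord is E#-G##-B#.
The figure 6 means first inversion — the third is in the bass.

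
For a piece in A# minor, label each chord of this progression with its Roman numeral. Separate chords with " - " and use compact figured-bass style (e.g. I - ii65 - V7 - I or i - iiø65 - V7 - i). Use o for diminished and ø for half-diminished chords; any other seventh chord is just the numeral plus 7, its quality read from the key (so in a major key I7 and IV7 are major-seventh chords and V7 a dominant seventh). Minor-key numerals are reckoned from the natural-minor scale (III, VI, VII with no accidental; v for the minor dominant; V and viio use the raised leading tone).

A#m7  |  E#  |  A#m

A#m7: root A# is the tonic; minor seventh chord there is i7.
E#: major triad on E# = scale degree 5 → V.
A#m has root A#, degree 1 in A# minor, so i.

i7 - V - i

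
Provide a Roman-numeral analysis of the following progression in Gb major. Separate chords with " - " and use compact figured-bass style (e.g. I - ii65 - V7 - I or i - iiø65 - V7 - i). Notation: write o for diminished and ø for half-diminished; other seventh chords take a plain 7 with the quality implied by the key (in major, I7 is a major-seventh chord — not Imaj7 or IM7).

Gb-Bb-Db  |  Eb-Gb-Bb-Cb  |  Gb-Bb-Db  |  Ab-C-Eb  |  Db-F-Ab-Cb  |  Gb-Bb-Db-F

I - IV65 - I - V/V - V7 - I7

Gb-Bb-Db: major triad on Gb = scale degree 1 → I.
Eb-Gb-Bb-Cb: major seventh chord on Cb = scale degree 4 → IV65.
Gb-Bb-Db: root Gb is the tonic; major triad there is I.
Ab-C-Eb: a major triad on Ab, the applied dominant of V → V/V.
Db-F-Ab-Cb has root Db, degree 5 in Gb major, so V7.
Gb-Bb-Db-F: root Gb is the tonic; major seventh chord there is I7.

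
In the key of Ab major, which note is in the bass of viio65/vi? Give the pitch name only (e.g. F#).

G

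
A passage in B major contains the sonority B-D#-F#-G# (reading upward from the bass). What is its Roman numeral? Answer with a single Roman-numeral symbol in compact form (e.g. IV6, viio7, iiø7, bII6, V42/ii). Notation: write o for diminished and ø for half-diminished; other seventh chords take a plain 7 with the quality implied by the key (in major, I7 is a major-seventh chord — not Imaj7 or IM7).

The pitches G#-B-D#-F# form a minor seventh chord rooted on G#.
In B major, G# is the submediant; the diatonic minor seventh chord there is vi7.
With B in the bass the chord is in first inversion, so the figured bass is 65.

vi65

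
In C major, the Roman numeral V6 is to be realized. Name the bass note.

B

V in C major has root G; the chord is G-B-D.
The figure 6 means first inversion — the third is in the bass.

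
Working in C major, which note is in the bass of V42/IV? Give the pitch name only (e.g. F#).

The applied chord V42/IV is rooted on C: C-E-G-Bb.
The figure 42 means third inversion — the seventh is in the bass.

Bb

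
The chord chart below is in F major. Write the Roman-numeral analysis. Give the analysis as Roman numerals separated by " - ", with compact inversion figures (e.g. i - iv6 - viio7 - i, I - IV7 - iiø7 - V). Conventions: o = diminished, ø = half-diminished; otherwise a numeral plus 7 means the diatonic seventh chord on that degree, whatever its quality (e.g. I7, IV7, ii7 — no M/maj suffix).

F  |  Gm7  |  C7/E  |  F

I - ii7 - V65 - I

F: root F is the tonic; major triad there is I.
Gm7: root G is the supertonic; minor seventh chord there is ii7.
C7/E has root C, degree 5 in F major, so V65.
F: root F is the tonic; major triad there is I.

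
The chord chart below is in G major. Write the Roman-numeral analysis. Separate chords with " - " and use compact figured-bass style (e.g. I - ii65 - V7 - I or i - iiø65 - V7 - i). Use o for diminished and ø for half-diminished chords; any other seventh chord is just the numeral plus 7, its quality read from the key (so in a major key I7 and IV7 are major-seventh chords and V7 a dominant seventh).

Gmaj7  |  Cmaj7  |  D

Gmaj7: root G is the tonic; major seventh chord there is I7.
Cmaj7: root C is the subdominant; major seventh chord there is IV7.
D: root D is the dominant; major triad there is V.

I7 - IV7 - V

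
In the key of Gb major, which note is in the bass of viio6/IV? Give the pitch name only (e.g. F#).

The applied chord viio6/IV is rooted on Bb: Bb-Db-Fb.
The figure 6 means first inversion — the third is in the bass.

Db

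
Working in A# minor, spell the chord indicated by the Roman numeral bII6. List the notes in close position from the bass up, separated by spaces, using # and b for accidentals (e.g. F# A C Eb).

bII6 is the Neapolitan sixth — a major triad on the lowered second degree, here in its customary first inversion. In A# minor that root is B.
So the chord is B-D#-F#.
The figured bass 6 indicates first inversion, placing the third (D#) in the bass: D#-F#-B.

D# F# B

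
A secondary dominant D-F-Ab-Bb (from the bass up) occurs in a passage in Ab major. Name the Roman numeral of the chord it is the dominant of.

V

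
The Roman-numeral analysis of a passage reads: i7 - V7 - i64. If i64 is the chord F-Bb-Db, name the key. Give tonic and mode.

The anchor chord is a minor triad on Bb, labeled i64.
If Bb is scale degree 1 and the mode makes that degree carry a minor triad, the tonic is Bb and the mode is minor.

Bb minor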